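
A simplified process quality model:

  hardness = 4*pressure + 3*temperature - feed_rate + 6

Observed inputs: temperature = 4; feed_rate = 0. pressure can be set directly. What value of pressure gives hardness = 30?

pressure = 3

Substituting into the hardness equation gives hardness = 4*pressure + 18.
Solve 4*pressure + 18 = 30: pressure = (30 - 18) / 4 = 3.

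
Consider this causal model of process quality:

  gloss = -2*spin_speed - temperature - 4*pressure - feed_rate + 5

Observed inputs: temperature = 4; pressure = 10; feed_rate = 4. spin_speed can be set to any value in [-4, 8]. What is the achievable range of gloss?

-59 to -35

Substituting into the gloss equation gives gloss = -2*spin_speed - 43.
Linear in spin_speed, so extremes are at the endpoints: spin_speed = -4 gives gloss = -35; spin_speed = 8 gives gloss = -59.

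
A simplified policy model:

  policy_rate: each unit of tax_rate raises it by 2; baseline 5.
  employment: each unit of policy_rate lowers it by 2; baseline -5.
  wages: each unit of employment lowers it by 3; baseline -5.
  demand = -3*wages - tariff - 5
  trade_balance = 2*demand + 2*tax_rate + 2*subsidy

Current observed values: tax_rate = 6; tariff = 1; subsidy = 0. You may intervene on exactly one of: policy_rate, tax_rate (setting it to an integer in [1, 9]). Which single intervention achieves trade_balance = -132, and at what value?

Intervening on policy_rate: with other inputs at their observed values, trade_balance = -36*policy_rate - 60. Solving for -132 gives policy_rate = 2, within [1, 9].
Intervening on tax_rate: trade_balance = -70*tax_rate - 252. Reaching -132 requires tax_rate = -12/7, not an integer.

set policy_rate = 2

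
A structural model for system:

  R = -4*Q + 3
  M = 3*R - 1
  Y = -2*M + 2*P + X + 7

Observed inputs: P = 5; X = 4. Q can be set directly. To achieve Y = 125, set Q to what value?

Q = 5

Substituting into the M equation gives M = -12*Q + 8.
Substituting into the Y equation gives Y = 24*Q + 5.
Solve 24*Q + 5 = 125: Q = (125 - 5) / 24 = 5.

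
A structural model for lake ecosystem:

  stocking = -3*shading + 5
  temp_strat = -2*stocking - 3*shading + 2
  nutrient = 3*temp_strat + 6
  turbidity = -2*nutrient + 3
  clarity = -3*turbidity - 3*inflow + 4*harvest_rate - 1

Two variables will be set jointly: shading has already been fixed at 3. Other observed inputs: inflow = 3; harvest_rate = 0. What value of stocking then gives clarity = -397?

With shading held at 3:
Intervening on stocking fixes its value directly, overriding its dependence on shading.
Substituting into the temp_strat equation gives temp_strat = -2*stocking - 7.
Substituting into the nutrient equation gives nutrient = -6*stocking - 15.
turbidity becomes 12*stocking + 33.
Substituting into the clarity equation gives clarity = -36*stocking - 109.
Solve -36*stocking - 109 = -397: stocking = (-397 + 109) / -36 = 8.

stocking = 8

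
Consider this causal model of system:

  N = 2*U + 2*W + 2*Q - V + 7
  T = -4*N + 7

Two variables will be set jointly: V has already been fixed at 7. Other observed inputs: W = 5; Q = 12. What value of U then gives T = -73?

U = -7

With V held at 7:
Substituting into the N equation gives N = 2*U + 34.
Substituting into the T equation gives T = -8*U - 129.
Solve -8*U - 129 = -73: U = (-73 + 129) / -8 = -7.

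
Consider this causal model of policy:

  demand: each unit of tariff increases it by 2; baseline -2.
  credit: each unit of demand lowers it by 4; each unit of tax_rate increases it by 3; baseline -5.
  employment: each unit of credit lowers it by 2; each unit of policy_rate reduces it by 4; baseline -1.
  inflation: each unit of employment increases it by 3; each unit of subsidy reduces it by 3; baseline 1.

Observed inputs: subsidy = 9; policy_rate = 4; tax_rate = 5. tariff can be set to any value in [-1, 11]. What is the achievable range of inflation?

-233 to 343

Substituting into the credit equation gives credit = -8*tariff + 18.
employment becomes 16*tariff - 53.
Substituting into the inflation equation gives inflation = 48*tariff - 185.
Linear in tariff, so extremes are at the endpoints: tariff = -1 gives inflation = -233; tariff = 11 gives inflation = 343.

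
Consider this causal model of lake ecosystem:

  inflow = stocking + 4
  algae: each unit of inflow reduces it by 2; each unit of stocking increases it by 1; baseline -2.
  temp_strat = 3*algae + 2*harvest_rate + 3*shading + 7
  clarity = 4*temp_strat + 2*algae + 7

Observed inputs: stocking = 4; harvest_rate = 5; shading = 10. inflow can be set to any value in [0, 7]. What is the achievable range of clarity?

Intervening on inflow fixes its value directly, overriding its dependence on stocking.
Substituting into the algae equation gives algae = -2*inflow + 2.
This gives temp_strat = -6*inflow + 53.
Substituting into the clarity equation gives clarity = -28*inflow + 223.
Linear in inflow, so extremes are at the endpoints: inflow = 0 gives clarity = 223; inflow = 7 gives clarity = 27.

27 to 223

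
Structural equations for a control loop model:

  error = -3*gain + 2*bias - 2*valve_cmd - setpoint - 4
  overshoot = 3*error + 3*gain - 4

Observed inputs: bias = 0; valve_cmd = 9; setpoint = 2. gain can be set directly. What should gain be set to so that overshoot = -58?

Substituting into the error equation gives error = -3*gain - 24.
Substituting into the overshoot equation gives overshoot = -6*gain - 76.
Solve -6*gain - 76 = -58: gain = (-58 + 76) / -6 = -3.

gain = -3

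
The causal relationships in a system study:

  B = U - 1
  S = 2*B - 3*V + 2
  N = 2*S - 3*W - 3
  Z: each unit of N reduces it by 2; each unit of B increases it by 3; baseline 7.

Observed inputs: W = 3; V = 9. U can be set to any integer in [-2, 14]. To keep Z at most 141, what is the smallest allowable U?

Substituting into the S equation gives S = 2*U - 27.
Substituting into the N equation gives N = 4*U - 66.
So Z = -5*U + 136.
Require -5*U + 136 ≤ 141, so U ≥ -1.
The smallest integer in [-2, 14] satisfying this is -1.

U = -1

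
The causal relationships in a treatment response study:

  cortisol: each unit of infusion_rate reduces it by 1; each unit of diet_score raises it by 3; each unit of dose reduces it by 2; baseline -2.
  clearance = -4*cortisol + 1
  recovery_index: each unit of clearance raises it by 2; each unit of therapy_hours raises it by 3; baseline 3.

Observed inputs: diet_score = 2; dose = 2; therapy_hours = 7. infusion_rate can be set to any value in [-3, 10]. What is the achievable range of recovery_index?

Substituting into the cortisol equation gives cortisol = -infusion_rate.
Substituting into the clearance equation gives clearance = 4*infusion_rate + 1.
This gives recovery_index = 8*infusion_rate + 26.
Linear in infusion_rate, so extremes are at the endpoints: infusion_rate = -3 gives recovery_index = 2; infusion_rate = 10 gives recovery_index = 106.

2 to 106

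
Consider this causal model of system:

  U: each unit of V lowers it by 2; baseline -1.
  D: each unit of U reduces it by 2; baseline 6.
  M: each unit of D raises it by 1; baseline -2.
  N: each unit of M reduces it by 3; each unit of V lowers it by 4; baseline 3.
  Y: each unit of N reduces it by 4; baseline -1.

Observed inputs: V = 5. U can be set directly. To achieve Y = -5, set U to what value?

U = 5

Intervening on U fixes its value directly, overriding its dependence on V.
Substituting into the M equation gives M = -2*U + 4.
So N = 6*U - 29.
So Y = -24*U + 115.
Solve -24*U + 115 = -5: U = (-5 - 115) / -24 = 5.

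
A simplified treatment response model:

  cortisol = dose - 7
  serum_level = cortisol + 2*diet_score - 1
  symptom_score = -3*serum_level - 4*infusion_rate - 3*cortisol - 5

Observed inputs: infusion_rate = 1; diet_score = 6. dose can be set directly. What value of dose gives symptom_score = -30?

Substituting into the serum_level equation gives serum_level = dose + 4.
So symptom_score = -6*dose.
Solve -6*dose = -30: dose = -30 / -6 = 5.

dose = 5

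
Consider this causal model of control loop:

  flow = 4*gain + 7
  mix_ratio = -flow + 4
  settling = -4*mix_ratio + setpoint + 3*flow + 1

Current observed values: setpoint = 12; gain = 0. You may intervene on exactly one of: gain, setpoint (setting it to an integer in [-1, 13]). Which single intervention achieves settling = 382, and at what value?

set gain = 12

Intervening on gain: with other inputs at their observed values, settling = 28*gain + 46. Solving for 382 gives gain = 12, within [-1, 13].
Intervening on setpoint: settling = setpoint + 34. Reaching 382 requires setpoint = 348, outside [-1, 13].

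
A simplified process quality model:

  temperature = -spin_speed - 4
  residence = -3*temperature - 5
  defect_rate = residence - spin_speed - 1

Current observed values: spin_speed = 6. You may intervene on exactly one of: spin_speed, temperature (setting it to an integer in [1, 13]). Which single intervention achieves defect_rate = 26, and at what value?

Intervening on spin_speed: with other inputs at their observed values, defect_rate = 2*spin_speed + 6. Solving for 26 gives spin_speed = 10, within [1, 13].
Intervening on temperature: defect_rate = -3*temperature - 12. Reaching 26 requires temperature = -38/3, not an integer.

set spin_speed = 10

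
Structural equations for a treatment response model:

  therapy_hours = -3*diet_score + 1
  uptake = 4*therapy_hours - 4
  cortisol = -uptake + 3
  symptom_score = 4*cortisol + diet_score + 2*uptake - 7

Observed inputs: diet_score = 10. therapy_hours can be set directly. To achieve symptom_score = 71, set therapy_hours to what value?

Intervening on therapy_hours fixes its value directly, overriding its dependence on diet_score.
Substituting into the cortisol equation gives cortisol = -4*therapy_hours + 7.
symptom_score becomes -8*therapy_hours + 23.
Solve -8*therapy_hours + 23 = 71: therapy_hours = (71 - 23) / -8 = -6.

therapy_hours = -6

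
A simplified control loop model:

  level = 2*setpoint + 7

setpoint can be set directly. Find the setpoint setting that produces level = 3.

setpoint = -2

Solve 2*setpoint + 7 = 3: setpoint = (3 - 7) / 2 = -2.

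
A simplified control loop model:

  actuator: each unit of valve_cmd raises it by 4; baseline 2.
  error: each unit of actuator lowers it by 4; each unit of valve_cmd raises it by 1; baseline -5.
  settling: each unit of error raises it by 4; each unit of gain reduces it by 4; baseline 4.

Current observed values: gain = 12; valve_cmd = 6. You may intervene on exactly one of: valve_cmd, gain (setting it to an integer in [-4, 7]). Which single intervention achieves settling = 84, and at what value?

set valve_cmd = -3

Intervening on valve_cmd: with other inputs at their observed values, settling = -60*valve_cmd - 96. Solving for 84 gives valve_cmd = -3, within [-4, 7].
Intervening on gain: settling = -4*gain - 408. Reaching 84 requires gain = -123, outside [-4, 7].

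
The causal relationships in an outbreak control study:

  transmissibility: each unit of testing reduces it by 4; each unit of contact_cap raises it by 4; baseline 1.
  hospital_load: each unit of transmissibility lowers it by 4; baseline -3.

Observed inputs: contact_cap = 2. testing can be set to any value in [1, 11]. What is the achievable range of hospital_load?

-23 to 137

Substituting into the transmissibility equation gives transmissibility = -4*testing + 9.
This gives hospital_load = 16*testing - 39.
Linear in testing, so extremes are at the endpoints: testing = 1 gives hospital_load = -23; testing = 11 gives hospital_load = 137.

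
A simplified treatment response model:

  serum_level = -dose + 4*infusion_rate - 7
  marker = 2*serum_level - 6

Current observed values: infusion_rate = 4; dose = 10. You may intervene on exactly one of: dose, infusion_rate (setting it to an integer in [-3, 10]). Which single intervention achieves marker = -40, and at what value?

Intervening on dose: marker = -2*dose + 12. Reaching -40 requires dose = 26, outside [-3, 10].
Intervening on infusion_rate: with other inputs at their observed values, marker = 8*infusion_rate - 40. Solving for -40 gives infusion_rate = 0, within [-3, 10].

set infusion_rate = 0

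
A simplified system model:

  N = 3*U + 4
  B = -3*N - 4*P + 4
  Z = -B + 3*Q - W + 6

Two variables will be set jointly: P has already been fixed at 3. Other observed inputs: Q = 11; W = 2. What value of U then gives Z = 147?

With P held at 3:
Substituting into the B equation gives B = -9*U - 20.
So Z = 9*U + 57.
Solve 9*U + 57 = 147: U = (147 - 57) / 9 = 10.

U = 10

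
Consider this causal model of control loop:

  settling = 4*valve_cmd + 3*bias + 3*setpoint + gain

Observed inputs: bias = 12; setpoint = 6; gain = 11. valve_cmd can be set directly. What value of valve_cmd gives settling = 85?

Substituting into the settling equation gives settling = 4*valve_cmd + 65.
Solve 4*valve_cmd + 65 = 85: valve_cmd = (85 - 65) / 4 = 5.

valve_cmd = 5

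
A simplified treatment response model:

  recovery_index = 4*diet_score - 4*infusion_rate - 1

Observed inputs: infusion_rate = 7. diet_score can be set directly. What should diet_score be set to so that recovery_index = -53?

diet_score = -6

Substituting into the recovery_index equation gives recovery_index = 4*diet_score - 29.
Solve 4*diet_score - 29 = -53: diet_score = (-53 + 29) / 4 = -6.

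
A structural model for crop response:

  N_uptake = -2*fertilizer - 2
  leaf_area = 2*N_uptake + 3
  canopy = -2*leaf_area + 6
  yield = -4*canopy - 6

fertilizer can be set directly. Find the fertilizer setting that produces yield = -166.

Substituting into the leaf_area equation gives leaf_area = -4*fertilizer - 1.
Substituting into the canopy equation gives canopy = 8*fertilizer + 8.
yield becomes -32*fertilizer - 38.
Solve -32*fertilizer - 38 = -166: fertilizer = (-166 + 38) / -32 = 4.

fertilizer = 4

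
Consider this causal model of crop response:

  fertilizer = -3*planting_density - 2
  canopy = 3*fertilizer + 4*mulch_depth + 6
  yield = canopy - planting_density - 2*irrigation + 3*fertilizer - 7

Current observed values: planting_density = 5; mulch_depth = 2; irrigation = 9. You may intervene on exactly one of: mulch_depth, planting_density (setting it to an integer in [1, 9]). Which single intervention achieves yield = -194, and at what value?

set planting_density = 9

Intervening on mulch_depth: yield = 4*mulch_depth - 126. Reaching -194 requires mulch_depth = -17, outside [1, 9].
Intervening on planting_density: with other inputs at their observed values, yield = -19*planting_density - 23. Solving for -194 gives planting_density = 9, within [1, 9].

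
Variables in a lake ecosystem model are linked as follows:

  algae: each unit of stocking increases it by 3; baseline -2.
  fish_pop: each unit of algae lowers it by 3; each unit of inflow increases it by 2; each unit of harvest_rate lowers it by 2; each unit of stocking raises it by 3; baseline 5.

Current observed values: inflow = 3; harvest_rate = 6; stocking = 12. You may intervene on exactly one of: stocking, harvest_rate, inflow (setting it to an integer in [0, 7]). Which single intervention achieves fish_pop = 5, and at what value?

Intervening on stocking: with other inputs at their observed values, fish_pop = -6*stocking + 5. Solving for 5 gives stocking = 0, within [0, 7].
Intervening on harvest_rate: fish_pop = -2*harvest_rate - 55. Reaching 5 requires harvest_rate = -30, outside [0, 7].
Intervening on inflow: fish_pop = 2*inflow - 73. Reaching 5 requires inflow = 39, outside [0, 7].

set stocking = 0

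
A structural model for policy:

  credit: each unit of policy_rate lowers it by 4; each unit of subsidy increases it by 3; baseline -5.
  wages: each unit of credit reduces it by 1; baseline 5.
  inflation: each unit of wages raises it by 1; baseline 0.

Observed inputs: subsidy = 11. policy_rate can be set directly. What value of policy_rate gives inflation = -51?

Substituting into the credit equation gives credit = -4*policy_rate + 28.
This gives wages = 4*policy_rate - 23.
So inflation = 4*policy_rate - 23.
Solve 4*policy_rate - 23 = -51: policy_rate = (-51 + 23) / 4 = -7.

policy_rate = -7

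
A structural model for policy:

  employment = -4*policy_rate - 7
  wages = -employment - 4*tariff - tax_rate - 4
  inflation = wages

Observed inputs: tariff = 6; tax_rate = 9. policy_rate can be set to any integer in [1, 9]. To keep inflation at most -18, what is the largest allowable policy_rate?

policy_rate = 3

Substituting into the wages equation gives wages = 4*policy_rate - 30.
So inflation = 4*policy_rate - 30.
Require 4*policy_rate - 30 ≤ -18, so policy_rate ≤ 3.
The largest integer in [1, 9] satisfying this is 3.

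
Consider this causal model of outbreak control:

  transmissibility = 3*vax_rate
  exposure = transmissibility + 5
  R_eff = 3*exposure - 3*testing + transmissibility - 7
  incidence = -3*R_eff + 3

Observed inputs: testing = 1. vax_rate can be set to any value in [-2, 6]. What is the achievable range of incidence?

Substituting into the exposure equation gives exposure = 3*vax_rate + 5.
Substituting into the R_eff equation gives R_eff = 12*vax_rate + 5.
Substituting into the incidence equation gives incidence = -36*vax_rate - 12.
Linear in vax_rate, so extremes are at the endpoints: vax_rate = -2 gives incidence = 60; vax_rate = 6 gives incidence = -228.

-228 to 60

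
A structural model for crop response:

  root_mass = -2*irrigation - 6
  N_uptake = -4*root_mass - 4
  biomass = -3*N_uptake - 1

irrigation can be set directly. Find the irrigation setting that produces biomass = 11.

Substituting into the N_uptake equation gives N_uptake = 8*irrigation + 20.
biomass becomes -24*irrigation - 61.
Solve -24*irrigation - 61 = 11: irrigation = (11 + 61) / -24 = -3.

irrigation = -3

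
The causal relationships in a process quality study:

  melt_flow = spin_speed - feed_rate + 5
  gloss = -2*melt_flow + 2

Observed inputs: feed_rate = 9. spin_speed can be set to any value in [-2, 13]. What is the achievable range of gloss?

Substituting into the melt_flow equation gives melt_flow = spin_speed - 4.
Substituting into the gloss equation gives gloss = -2*spin_speed + 10.
Linear in spin_speed, so extremes are at the endpoints: spin_speed = -2 gives gloss = 14; spin_speed = 13 gives gloss = -16.

-16 to 14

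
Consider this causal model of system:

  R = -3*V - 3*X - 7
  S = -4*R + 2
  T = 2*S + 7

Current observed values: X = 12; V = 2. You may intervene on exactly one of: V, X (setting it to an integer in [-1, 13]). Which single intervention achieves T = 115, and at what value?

Intervening on V: T = 24*V + 355. Reaching 115 requires V = -10, outside [-1, 13].
Intervening on X: with other inputs at their observed values, T = 24*X + 115. Solving for 115 gives X = 0, within [-1, 13].

set X = 0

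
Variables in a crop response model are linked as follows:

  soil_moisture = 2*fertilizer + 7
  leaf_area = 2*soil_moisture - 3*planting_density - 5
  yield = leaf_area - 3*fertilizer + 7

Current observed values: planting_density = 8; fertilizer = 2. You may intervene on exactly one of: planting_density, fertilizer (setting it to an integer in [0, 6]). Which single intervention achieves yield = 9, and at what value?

Intervening on planting_density: with other inputs at their observed values, yield = -3*planting_density + 18. Solving for 9 gives planting_density = 3, within [0, 6].
Intervening on fertilizer: yield = fertilizer - 8. Reaching 9 requires fertilizer = 17, outside [0, 6].

set planting_density = 3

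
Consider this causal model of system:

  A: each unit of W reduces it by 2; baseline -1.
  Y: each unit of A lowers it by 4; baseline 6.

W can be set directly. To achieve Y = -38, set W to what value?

W = -6

Substituting into the Y equation gives Y = 8*W + 10.
Solve 8*W + 10 = -38: W = (-38 - 10) / 8 = -6.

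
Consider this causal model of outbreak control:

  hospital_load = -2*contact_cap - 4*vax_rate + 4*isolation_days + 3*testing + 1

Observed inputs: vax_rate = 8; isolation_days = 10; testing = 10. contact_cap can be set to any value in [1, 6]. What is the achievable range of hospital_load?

27 to 37

Substituting into the hospital_load equation gives hospital_load = -2*contact_cap + 39.
Linear in contact_cap, so extremes are at the endpoints: contact_cap = 1 gives hospital_load = 37; contact_cap = 6 gives hospital_load = 27.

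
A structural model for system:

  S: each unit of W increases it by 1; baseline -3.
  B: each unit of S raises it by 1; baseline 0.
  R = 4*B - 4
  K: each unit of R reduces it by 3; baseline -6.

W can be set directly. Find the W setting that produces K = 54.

W = -1

Substituting into the B equation gives B = W - 3.
Substituting into the R equation gives R = 4*W - 16.
This gives K = -12*W + 42.
Solve -12*W + 42 = 54: W = (54 - 42) / -12 = -1.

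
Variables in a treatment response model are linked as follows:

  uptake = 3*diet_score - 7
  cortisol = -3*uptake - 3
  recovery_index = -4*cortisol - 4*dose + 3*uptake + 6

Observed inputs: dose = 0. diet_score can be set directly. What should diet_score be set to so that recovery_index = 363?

Substituting into the cortisol equation gives cortisol = -9*diet_score + 18.
Substituting into the recovery_index equation gives recovery_index = 45*diet_score - 87.
Solve 45*diet_score - 87 = 363: diet_score = (363 + 87) / 45 = 10.

diet_score = 10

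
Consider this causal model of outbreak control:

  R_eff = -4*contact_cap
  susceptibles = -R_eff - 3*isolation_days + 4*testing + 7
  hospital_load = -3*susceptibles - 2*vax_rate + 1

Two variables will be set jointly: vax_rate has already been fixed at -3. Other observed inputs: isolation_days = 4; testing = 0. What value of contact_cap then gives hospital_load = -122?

contact_cap = 12

With vax_rate held at -3:
Substituting into the susceptibles equation gives susceptibles = 4*contact_cap - 5.
Substituting into the hospital_load equation gives hospital_load = -12*contact_cap + 22.
Solve -12*contact_cap + 22 = -122: contact_cap = (-122 - 22) / -12 = 12.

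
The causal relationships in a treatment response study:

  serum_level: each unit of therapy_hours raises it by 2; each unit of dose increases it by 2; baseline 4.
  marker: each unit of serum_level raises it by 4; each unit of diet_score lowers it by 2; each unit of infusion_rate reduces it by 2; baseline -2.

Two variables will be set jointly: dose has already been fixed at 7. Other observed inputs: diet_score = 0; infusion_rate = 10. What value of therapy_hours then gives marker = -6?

therapy_hours = -7

With dose held at 7:
Substituting into the serum_level equation gives serum_level = 2*therapy_hours + 18.
This gives marker = 8*therapy_hours + 50.
Solve 8*therapy_hours + 50 = -6: therapy_hours = (-6 - 50) / 8 = -7.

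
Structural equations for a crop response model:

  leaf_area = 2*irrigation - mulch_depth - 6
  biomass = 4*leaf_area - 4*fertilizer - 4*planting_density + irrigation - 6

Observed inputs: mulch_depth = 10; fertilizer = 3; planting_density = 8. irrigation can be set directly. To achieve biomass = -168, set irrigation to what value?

Substituting into the leaf_area equation gives leaf_area = 2*irrigation - 16.
Substituting into the biomass equation gives biomass = 9*irrigation - 114.
Solve 9*irrigation - 114 = -168: irrigation = (-168 + 114) / 9 = -6.

irrigation = -6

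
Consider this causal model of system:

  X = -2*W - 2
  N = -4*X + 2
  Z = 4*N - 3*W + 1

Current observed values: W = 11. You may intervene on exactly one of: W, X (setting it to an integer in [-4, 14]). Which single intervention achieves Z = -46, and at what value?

Intervening on W: with other inputs at their observed values, Z = 29*W + 41. Solving for -46 gives W = -3, within [-4, 14].
Intervening on X: Z = -16*X - 24. Reaching -46 requires X = 11/8, not an integer.

set W = -3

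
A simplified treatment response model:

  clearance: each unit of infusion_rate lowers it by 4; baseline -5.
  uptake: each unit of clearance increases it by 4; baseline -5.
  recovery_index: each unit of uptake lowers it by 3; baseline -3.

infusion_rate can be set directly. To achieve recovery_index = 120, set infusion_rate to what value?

Substituting into the uptake equation gives uptake = -16*infusion_rate - 25.
Substituting into the recovery_index equation gives recovery_index = 48*infusion_rate + 72.
Solve 48*infusion_rate + 72 = 120: infusion_rate = (120 - 72) / 48 = 1.

infusion_rate = 1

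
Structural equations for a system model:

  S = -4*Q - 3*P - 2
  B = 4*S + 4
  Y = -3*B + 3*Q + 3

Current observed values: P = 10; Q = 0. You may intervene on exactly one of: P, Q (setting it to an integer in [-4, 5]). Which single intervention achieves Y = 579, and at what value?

Intervening on P: Y = 36*P + 15. Reaching 579 requires P = 47/3, not an integer.
Intervening on Q: with other inputs at their observed values, Y = 51*Q + 375. Solving for 579 gives Q = 4, within [-4, 5].

set Q = 4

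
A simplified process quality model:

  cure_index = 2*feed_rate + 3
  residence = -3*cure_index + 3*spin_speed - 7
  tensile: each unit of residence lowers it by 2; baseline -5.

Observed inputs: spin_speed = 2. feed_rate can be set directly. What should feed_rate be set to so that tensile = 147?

feed_rate = 11

Substituting into the residence equation gives residence = -6*feed_rate - 10.
Substituting into the tensile equation gives tensile = 12*feed_rate + 15.
Solve 12*feed_rate + 15 = 147: feed_rate = (147 - 15) / 12 = 11.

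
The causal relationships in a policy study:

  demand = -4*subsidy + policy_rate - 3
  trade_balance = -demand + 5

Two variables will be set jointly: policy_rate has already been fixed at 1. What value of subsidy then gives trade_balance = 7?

With policy_rate held at 1:
Substituting into the demand equation gives demand = -4*subsidy - 2.
trade_balance becomes 4*subsidy + 7.
Solve 4*subsidy + 7 = 7: subsidy = (7 - 7) / 4 = 0.

subsidy = 0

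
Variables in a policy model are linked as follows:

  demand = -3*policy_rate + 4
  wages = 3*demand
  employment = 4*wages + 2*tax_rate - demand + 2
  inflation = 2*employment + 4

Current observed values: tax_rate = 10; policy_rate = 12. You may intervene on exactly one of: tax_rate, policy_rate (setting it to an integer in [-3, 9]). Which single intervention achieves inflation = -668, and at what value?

Intervening on tax_rate: with other inputs at their observed values, inflation = 4*tax_rate - 696. Solving for -668 gives tax_rate = 7, within [-3, 9].
Intervening on policy_rate: inflation = -66*policy_rate + 136. Reaching -668 requires policy_rate = 134/11, not an integer.

set tax_rate = 7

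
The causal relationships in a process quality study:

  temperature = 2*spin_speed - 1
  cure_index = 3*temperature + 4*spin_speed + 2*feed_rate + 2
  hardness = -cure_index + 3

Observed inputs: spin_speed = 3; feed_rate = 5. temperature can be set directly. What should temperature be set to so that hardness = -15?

Intervening on temperature fixes its value directly, overriding its dependence on spin_speed.
Substituting into the cure_index equation gives cure_index = 3*temperature + 24.
hardness becomes -3*temperature - 21.
Solve -3*temperature - 21 = -15: temperature = (-15 + 21) / -3 = -2.

temperature = -2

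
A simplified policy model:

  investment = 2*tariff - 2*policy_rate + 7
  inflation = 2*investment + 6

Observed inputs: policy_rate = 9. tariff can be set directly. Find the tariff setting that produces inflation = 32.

tariff = 12

Substituting into the investment equation gives investment = 2*tariff - 11.
This gives inflation = 4*tariff - 16.
Solve 4*tariff - 16 = 32: tariff = (32 + 16) / 4 = 12.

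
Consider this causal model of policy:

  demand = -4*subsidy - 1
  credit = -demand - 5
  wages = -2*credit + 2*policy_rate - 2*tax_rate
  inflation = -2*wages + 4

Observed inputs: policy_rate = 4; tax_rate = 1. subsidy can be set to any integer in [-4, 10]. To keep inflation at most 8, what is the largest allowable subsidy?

Substituting into the credit equation gives credit = 4*subsidy - 4.
This gives wages = -8*subsidy + 14.
This gives inflation = 16*subsidy - 24.
Require 16*subsidy - 24 ≤ 8, so subsidy ≤ 2.
The largest integer in [-4, 10] satisfying this is 2.

subsidy = 2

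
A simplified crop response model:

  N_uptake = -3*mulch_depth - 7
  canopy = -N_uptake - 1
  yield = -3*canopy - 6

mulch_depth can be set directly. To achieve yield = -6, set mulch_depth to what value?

mulch_depth = -2

Substituting into the canopy equation gives canopy = 3*mulch_depth + 6.
So yield = -9*mulch_depth - 24.
Solve -9*mulch_depth - 24 = -6: mulch_depth = (-6 + 24) / -9 = -2.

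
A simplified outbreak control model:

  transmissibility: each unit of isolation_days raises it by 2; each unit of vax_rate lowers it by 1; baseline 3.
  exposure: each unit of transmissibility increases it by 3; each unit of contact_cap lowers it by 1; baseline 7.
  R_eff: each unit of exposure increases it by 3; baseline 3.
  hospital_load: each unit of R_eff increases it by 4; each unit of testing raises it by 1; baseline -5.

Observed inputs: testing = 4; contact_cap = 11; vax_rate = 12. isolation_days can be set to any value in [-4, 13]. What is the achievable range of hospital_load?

-649 to 575

Substituting into the transmissibility equation gives transmissibility = 2*isolation_days - 9.
exposure becomes 6*isolation_days - 31.
Substituting into the R_eff equation gives R_eff = 18*isolation_days - 90.
So hospital_load = 72*isolation_days - 361.
Linear in isolation_days, so extremes are at the endpoints: isolation_days = -4 gives hospital_load = -649; isolation_days = 13 gives hospital_load = 575.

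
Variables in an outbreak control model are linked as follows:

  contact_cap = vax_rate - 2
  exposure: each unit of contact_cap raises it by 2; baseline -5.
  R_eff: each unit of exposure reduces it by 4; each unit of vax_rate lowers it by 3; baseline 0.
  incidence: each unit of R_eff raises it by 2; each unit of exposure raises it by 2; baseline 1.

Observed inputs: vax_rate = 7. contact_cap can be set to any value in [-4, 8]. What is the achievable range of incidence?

-107 to 37

Intervening on contact_cap fixes its value directly, overriding its dependence on vax_rate.
Substituting into the R_eff equation gives R_eff = -8*contact_cap - 1.
Substituting into the incidence equation gives incidence = -12*contact_cap - 11.
Linear in contact_cap, so extremes are at the endpoints: contact_cap = -4 gives incidence = 37; contact_cap = 8 gives incidence = -107.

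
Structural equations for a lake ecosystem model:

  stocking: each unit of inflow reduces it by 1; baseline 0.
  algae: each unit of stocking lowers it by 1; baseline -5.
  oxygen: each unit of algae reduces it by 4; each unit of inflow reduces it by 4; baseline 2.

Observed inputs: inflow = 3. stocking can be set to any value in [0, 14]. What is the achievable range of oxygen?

Intervening on stocking fixes its value directly, overriding its dependence on inflow.
Substituting into the oxygen equation gives oxygen = 4*stocking + 10.
Linear in stocking, so extremes are at the endpoints: stocking = 0 gives oxygen = 10; stocking = 14 gives oxygen = 66.

10 to 66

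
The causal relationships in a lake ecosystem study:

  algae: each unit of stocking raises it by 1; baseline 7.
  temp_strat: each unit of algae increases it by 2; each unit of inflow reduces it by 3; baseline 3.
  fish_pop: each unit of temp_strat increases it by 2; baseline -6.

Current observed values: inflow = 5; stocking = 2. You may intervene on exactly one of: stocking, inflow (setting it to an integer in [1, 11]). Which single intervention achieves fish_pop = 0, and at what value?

Intervening on stocking: fish_pop = 4*stocking - 2. Reaching 0 requires stocking = 1/2, not an integer.
Intervening on inflow: with other inputs at their observed values, fish_pop = -6*inflow + 36. Solving for 0 gives inflow = 6, within [1, 11].

set inflow = 6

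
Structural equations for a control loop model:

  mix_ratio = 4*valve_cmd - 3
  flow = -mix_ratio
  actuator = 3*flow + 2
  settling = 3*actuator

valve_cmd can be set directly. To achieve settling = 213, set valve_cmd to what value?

valve_cmd = -5

Substituting into the flow equation gives flow = -4*valve_cmd + 3.
Substituting into the actuator equation gives actuator = -12*valve_cmd + 11.
Substituting into the settling equation gives settling = -36*valve_cmd + 33.
Solve -36*valve_cmd + 33 = 213: valve_cmd = (213 - 33) / -36 = -5.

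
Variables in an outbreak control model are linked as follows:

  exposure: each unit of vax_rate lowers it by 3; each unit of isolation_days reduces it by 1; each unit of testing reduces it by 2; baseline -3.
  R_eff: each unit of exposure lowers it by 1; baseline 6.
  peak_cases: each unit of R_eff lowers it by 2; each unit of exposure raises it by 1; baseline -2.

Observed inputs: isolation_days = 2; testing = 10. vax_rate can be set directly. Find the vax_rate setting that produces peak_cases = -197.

Substituting into the exposure equation gives exposure = -3*vax_rate - 25.
Substituting into the R_eff equation gives R_eff = 3*vax_rate + 31.
peak_cases becomes -9*vax_rate - 89.
Solve -9*vax_rate - 89 = -197: vax_rate = (-197 + 89) / -9 = 12.

vax_rate = 12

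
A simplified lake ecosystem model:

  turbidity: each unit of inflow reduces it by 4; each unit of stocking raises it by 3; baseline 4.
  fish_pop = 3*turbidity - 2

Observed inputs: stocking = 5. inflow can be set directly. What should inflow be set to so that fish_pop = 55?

Substituting into the turbidity equation gives turbidity = -4*inflow + 19.
Substituting into the fish_pop equation gives fish_pop = -12*inflow + 55.
Solve -12*inflow + 55 = 55: inflow = (55 - 55) / -12 = 0.

inflow = 0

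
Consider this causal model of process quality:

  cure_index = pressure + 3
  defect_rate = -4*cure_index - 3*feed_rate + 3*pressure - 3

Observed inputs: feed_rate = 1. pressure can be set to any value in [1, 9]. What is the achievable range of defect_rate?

Substituting into the defect_rate equation gives defect_rate = -pressure - 18.
Linear in pressure, so extremes are at the endpoints: pressure = 1 gives defect_rate = -19; pressure = 9 gives defect_rate = -27.

-27 to -19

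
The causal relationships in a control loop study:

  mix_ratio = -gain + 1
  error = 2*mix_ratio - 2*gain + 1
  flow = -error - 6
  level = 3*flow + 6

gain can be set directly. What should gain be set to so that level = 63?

gain = 7

Substituting into the error equation gives error = -4*gain + 3.
Substituting into the flow equation gives flow = 4*gain - 9.
Substituting into the level equation gives level = 12*gain - 21.
Solve 12*gain - 21 = 63: gain = (63 + 21) / 12 = 7.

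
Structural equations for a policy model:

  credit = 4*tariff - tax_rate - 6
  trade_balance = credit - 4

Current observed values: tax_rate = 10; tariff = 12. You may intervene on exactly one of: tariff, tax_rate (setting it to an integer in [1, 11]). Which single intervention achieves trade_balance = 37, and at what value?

Intervening on tariff: trade_balance = 4*tariff - 20. Reaching 37 requires tariff = 57/4, not an integer.
Intervening on tax_rate: with other inputs at their observed values, trade_balance = -tax_rate + 38. Solving for 37 gives tax_rate = 1, within [1, 11].

set tax_rate = 1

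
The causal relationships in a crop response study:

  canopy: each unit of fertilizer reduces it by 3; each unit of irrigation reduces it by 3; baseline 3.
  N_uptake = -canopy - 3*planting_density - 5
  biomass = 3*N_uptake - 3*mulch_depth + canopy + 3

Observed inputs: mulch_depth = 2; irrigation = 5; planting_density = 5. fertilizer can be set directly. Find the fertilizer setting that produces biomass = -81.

Substituting into the canopy equation gives canopy = -3*fertilizer - 12.
Substituting into the N_uptake equation gives N_uptake = 3*fertilizer - 8.
Substituting into the biomass equation gives biomass = 6*fertilizer - 39.
Solve 6*fertilizer - 39 = -81: fertilizer = (-81 + 39) / 6 = -7.

fertilizer = -7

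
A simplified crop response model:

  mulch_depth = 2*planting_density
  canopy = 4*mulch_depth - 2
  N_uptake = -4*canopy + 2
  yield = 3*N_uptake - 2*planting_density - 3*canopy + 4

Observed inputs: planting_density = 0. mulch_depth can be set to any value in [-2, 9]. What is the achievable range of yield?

-500 to 160

Intervening on mulch_depth fixes its value directly, overriding its dependence on planting_density.
Substituting into the N_uptake equation gives N_uptake = -16*mulch_depth + 10.
Substituting into the yield equation gives yield = -60*mulch_depth + 40.
Linear in mulch_depth, so extremes are at the endpoints: mulch_depth = -2 gives yield = 160; mulch_depth = 9 gives yield = -500.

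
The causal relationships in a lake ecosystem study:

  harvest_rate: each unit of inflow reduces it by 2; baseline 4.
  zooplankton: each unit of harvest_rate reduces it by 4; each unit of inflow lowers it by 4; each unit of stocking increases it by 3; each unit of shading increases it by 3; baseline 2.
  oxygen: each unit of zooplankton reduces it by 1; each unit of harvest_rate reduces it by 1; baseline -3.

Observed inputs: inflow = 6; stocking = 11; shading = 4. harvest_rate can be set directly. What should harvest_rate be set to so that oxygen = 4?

harvest_rate = 10

Intervening on harvest_rate fixes its value directly, overriding its dependence on inflow.
Substituting into the zooplankton equation gives zooplankton = -4*harvest_rate + 23.
Substituting into the oxygen equation gives oxygen = 3*harvest_rate - 26.
Solve 3*harvest_rate - 26 = 4: harvest_rate = (4 + 26) / 3 = 10.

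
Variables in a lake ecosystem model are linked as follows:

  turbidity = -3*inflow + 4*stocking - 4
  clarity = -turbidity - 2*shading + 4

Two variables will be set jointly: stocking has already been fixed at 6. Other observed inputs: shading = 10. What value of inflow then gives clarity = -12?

inflow = 8

With stocking held at 6:
Substituting into the turbidity equation gives turbidity = -3*inflow + 20.
This gives clarity = 3*inflow - 36.
Solve 3*inflow - 36 = -12: inflow = (-12 + 36) / 3 = 8.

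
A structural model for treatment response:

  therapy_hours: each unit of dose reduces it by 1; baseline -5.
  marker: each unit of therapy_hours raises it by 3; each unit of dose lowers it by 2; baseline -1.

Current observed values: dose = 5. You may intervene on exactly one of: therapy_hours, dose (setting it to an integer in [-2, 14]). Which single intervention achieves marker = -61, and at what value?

set dose = 9

Intervening on therapy_hours: marker = 3*therapy_hours - 11. Reaching -61 requires therapy_hours = -50/3, not an integer.
Intervening on dose: with other inputs at their observed values, marker = -5*dose - 16. Solving for -61 gives dose = 9, within [-2, 14].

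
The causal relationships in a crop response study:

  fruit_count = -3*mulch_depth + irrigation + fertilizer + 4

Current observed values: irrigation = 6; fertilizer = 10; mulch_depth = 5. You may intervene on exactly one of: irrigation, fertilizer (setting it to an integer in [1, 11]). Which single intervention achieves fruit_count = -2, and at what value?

Intervening on irrigation: fruit_count = irrigation - 1. Reaching -2 requires irrigation = -1, outside [1, 11].
Intervening on fertilizer: with other inputs at their observed values, fruit_count = fertilizer - 5. Solving for -2 gives fertilizer = 3, within [1, 11].

set fertilizer = 3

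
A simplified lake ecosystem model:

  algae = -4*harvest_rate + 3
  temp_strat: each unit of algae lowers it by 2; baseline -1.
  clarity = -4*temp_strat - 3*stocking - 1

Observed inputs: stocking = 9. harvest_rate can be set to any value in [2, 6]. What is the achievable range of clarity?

-192 to -64

Substituting into the temp_strat equation gives temp_strat = 8*harvest_rate - 7.
This gives clarity = -32*harvest_rate.
Linear in harvest_rate, so extremes are at the endpoints: harvest_rate = 2 gives clarity = -64; harvest_rate = 6 gives clarity = -192.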